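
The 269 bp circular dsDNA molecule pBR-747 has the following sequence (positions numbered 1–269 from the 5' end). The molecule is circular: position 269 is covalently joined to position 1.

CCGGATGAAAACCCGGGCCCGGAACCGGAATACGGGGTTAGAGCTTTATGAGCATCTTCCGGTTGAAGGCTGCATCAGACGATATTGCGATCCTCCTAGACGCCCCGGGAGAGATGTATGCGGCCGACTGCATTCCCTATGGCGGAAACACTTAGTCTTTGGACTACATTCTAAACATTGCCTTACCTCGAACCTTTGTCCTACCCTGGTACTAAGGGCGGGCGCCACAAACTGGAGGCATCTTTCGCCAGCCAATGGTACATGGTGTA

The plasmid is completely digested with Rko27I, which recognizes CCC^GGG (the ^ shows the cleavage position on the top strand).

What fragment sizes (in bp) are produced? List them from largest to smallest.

Rko27I sites (CCCGGG) start at positions 12, 104.
Rko27I cuts after base 3 of each site, so after positions 14, 106.
Circular molecule, 2 cuts → 2 fragments:
  15–106 → 92 bp
  107–269 then 1–14 → 163 + 14 = 177 bp
Sorted largest to smallest: 177, 92 bp.

177, 92 bp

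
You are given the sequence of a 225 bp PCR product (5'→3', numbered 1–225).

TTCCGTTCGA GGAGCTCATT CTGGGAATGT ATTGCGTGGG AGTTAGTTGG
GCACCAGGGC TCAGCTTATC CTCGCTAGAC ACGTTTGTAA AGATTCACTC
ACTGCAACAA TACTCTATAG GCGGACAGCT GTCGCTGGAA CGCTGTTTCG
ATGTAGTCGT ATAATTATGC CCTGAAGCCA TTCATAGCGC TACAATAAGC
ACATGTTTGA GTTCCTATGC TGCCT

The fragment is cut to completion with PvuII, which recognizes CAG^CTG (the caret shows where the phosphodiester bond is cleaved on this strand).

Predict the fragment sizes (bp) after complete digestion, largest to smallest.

128, 97 bp

The PvuII site (CAGCTG) starts at position 126.
PvuII cuts after base 3 of each site, so after position 128.
Linear molecule, 1 cut → 2 fragments:
  1–128 → 128 bp
  129–225 → 97 bp
Sorted largest to smallest: 128, 97 bp.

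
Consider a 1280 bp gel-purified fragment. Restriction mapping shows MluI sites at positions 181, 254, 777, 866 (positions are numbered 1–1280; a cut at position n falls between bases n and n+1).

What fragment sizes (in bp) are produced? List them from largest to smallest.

523, 414, 181, 89, 73 bp

Linear molecule, 4 cuts → 5 fragments:
  181 − 0 = 181 bp
  254 − 181 = 73 bp
  777 − 254 = 523 bp
  866 − 777 = 89 bp
  1280 − 866 = 414 bp
Sorted largest to smallest: 523, 414, 181, 89, 73 bp.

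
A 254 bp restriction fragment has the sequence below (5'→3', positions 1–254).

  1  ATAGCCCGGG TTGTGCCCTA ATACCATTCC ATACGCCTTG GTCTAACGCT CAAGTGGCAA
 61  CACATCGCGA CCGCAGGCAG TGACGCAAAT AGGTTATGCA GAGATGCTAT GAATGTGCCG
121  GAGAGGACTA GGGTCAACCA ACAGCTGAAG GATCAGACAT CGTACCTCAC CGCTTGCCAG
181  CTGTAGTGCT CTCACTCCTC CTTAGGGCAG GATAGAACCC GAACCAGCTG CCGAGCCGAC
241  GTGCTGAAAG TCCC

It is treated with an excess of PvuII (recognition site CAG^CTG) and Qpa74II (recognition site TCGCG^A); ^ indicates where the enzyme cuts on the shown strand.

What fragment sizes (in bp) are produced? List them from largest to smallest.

PvuII sites (CAGCTG) start at positions 142, 178, 225.
PvuII cuts after base 3 of each site, so after positions 144, 180, 227.
The Qpa74II site (TCGCGA) starts at position 65.
Qpa74II cuts after base 5 of each site (before the last base), so after position 69.
Combined cut positions: 69, 144, 180, 227.
Linear molecule, 4 cuts → 5 fragments:
  1–69 → 69 bp
  70–144 → 75 bp
  145–180 → 36 bp
  181–227 → 47 bp
  228–254 → 27 bp
Sorted largest to smallest: 75, 69, 47, 36, 27 bp.

75, 69, 47, 36, 27 bp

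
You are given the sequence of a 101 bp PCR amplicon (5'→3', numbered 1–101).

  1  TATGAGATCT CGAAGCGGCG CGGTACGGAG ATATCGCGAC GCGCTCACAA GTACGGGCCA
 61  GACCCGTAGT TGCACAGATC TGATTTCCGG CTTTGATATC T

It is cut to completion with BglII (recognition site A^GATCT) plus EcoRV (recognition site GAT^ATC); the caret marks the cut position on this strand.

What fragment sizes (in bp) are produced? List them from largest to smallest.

44, 27, 21, 5, 4 bp

BglII sites (AGATCT) start at positions 5, 76.
BglII cuts after the first base of each site, so after positions 5, 76.
EcoRV sites (GATATC) start at positions 30, 95.
EcoRV cuts after base 3 of each site, so after positions 32, 97.
Combined cut positions: 5, 32, 76, 97.
Linear molecule, 4 cuts → 5 fragments:
  1–5 → 5 bp
  6–32 → 27 bp
  33–76 → 44 bp
  77–97 → 21 bp
  98–101 → 4 bp
Sorted largest to smallest: 44, 27, 21, 5, 4 bp.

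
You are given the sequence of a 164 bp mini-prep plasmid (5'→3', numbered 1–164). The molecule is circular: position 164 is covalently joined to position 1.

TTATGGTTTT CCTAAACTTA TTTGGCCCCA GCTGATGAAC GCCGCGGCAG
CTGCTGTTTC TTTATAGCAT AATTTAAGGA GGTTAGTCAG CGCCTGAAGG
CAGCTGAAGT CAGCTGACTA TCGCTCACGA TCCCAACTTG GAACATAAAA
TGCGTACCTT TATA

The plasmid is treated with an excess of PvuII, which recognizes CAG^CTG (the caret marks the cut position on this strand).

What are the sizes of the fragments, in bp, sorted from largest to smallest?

PvuII sites (CAGCTG) start at positions 29, 48, 101, 111.
PvuII cuts after base 3 of each site, so after positions 31, 50, 103, 113.
Circular molecule, 4 cuts → 4 fragments:
  32–50 → 19 bp
  51–103 → 53 bp
  104–113 → 10 bp
  114–164 then 1–31 → 51 + 31 = 82 bp
Sorted largest to smallest: 82, 53, 19, 10 bp.

82, 53, 19, 10 bp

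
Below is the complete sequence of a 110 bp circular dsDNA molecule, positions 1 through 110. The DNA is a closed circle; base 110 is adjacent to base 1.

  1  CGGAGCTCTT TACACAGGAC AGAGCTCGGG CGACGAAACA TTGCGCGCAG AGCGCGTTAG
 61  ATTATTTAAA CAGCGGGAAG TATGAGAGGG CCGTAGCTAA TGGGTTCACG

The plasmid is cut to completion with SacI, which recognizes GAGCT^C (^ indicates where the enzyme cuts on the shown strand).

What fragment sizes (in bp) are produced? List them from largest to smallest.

SacI sites (GAGCTC) start at positions 3, 22.
SacI cuts after base 5 of each site (before the last base), so after positions 7, 26.
Circular molecule, 2 cuts → 2 fragments:
  8–26 → 19 bp
  27–110 then 1–7 → 84 + 7 = 91 bp
Sorted largest to smallest: 91, 19 bp.

91, 19 bp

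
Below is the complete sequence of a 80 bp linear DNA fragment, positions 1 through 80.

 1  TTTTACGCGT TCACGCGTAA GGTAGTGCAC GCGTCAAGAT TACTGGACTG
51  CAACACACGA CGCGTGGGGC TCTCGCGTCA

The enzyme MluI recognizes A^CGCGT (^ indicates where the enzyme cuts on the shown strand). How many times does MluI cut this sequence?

4

ACGCGT occurs starting at positions 5, 13, 29, 60.
MluI cuts at 4 sites.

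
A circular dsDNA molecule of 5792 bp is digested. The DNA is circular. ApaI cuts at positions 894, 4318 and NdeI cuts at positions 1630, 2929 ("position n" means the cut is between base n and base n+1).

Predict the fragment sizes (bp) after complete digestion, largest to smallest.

2368, 1389, 1299, 736 bp

Combined cut positions (sorted): 894, 1630, 2929, 4318.
Circular molecule, 4 cuts → 4 fragments:
  1630 − 894 = 736 bp
  2929 − 1630 = 1299 bp
  4318 − 2929 = 1389 bp
  wrap: 5792 − 4318 + 894 = 2368 bp
Sorted largest to smallest: 2368, 1389, 1299, 736 bp.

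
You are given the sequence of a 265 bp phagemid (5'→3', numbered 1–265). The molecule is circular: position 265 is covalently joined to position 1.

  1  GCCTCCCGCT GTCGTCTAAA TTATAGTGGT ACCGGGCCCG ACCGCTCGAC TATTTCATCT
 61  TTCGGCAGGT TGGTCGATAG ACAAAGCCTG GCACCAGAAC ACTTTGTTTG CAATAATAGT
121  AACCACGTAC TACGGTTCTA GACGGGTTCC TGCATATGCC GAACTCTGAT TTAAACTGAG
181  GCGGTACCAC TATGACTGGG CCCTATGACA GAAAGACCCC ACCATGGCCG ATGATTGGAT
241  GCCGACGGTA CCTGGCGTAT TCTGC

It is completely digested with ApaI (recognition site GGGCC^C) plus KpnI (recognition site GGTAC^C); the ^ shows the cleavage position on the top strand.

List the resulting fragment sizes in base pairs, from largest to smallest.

ApaI sites (GGGCCC) start at positions 34, 198.
ApaI cuts after base 5 of each site (before the last base), so after positions 38, 202.
KpnI sites (GGTACC) start at positions 28, 183, 247.
KpnI cuts after base 5 of each site (before the last base), so after positions 32, 187, 251.
Combined cut positions: 32, 38, 187, 202, 251.
Circular molecule, 5 cuts → 5 fragments:
  33–38 → 6 bp
  39–187 → 149 bp
  188–202 → 15 bp
  203–251 → 49 bp
  252–265 then 1–32 → 14 + 32 = 46 bp
Sorted largest to smallest: 149, 49, 46, 15, 6 bp.

149, 49, 46, 15, 6 bp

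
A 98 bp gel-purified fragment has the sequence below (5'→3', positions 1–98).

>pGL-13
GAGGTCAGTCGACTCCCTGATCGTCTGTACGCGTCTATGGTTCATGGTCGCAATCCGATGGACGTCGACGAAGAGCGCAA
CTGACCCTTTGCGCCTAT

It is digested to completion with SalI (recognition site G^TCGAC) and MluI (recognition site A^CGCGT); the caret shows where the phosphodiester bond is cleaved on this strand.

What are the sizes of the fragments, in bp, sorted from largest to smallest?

SalI sites (GTCGAC) start at positions 8, 64.
SalI cuts after the first base of each site, so after positions 8, 64.
The MluI site (ACGCGT) starts at position 29.
MluI cuts after the first base of each site, so after position 29.
Combined cut positions: 8, 29, 64.
Linear molecule, 3 cuts → 4 fragments:
  1–8 → 8 bp
  9–29 → 21 bp
  30–64 → 35 bp
  65–98 → 34 bp
Sorted largest to smallest: 35, 34, 21, 8 bp.

35, 34, 21, 8 bp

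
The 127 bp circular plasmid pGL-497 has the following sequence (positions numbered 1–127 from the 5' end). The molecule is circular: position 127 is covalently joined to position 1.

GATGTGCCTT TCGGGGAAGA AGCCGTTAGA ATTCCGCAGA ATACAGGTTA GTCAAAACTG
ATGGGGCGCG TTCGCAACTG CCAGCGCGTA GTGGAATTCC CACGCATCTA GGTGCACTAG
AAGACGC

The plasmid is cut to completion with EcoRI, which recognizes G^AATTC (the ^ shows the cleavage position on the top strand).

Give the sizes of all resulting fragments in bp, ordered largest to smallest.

EcoRI sites (GAATTC) start at positions 29, 94.
EcoRI cuts after the first base of each site, so after positions 29, 94.
Circular molecule, 2 cuts → 2 fragments:
  30–94 → 65 bp
  95–127 then 1–29 → 33 + 29 = 62 bp
Sorted largest to smallest: 65, 62 bp.

65, 62 bp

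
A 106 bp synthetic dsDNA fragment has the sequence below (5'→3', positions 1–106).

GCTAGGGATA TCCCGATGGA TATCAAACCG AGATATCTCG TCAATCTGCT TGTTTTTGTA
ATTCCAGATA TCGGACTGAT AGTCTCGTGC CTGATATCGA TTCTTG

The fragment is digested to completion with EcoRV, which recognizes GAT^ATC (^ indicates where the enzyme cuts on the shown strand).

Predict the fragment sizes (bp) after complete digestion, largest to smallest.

35, 26, 13, 12, 11, 9 bp

EcoRV sites (GATATC) start at positions 7, 19, 32, 67, 93.
EcoRV cuts after base 3 of each site, so after positions 9, 21, 34, 69, 95.
Linear molecule, 5 cuts → 6 fragments:
  1–9 → 9 bp
  10–21 → 12 bp
  22–34 → 13 bp
  35–69 → 35 bp
  70–95 → 26 bp
  96–106 → 11 bp
Sorted largest to smallest: 35, 26, 13, 12, 11, 9 bp.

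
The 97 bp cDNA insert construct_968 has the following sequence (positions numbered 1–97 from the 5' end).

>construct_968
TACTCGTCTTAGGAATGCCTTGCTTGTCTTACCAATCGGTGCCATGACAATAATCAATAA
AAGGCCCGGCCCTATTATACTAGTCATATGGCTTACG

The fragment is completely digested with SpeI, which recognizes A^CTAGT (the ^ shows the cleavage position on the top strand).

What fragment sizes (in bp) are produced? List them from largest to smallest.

79, 18 bp

The SpeI site (ACTAGT) starts at position 79.
SpeI cuts after the first base of each site, so after position 79.
Linear molecule, 1 cut → 2 fragments:
  1–79 → 79 bp
  80–97 → 18 bp
Sorted largest to smallest: 79, 18 bp.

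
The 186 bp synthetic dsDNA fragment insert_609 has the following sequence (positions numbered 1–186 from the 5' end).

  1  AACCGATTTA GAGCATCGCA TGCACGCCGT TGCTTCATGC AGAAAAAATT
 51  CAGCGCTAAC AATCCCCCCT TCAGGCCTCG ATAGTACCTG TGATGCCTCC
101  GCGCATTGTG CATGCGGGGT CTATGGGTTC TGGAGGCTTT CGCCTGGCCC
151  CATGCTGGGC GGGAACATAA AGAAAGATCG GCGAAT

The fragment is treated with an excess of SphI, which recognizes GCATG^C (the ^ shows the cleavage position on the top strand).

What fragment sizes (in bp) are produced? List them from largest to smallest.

92, 72, 22 bp

SphI sites (GCATGC) start at positions 18, 110.
SphI cuts after base 5 of each site (before the last base), so after positions 22, 114.
Linear molecule, 2 cuts → 3 fragments:
  1–22 → 22 bp
  23–114 → 92 bp
  115–186 → 72 bp
Sorted largest to smallest: 92, 72, 22 bp.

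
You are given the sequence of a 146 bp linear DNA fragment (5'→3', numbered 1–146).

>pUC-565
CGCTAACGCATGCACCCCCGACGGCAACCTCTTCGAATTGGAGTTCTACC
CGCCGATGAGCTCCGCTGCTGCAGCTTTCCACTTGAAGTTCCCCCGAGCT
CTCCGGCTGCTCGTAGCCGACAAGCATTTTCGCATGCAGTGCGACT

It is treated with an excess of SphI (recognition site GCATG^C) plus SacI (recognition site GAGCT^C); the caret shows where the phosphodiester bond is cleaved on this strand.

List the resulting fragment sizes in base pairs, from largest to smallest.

50, 38, 36, 12, 10 bp

SphI sites (GCATGC) start at positions 8, 132.
SphI cuts after base 5 of each site (before the last base), so after positions 12, 136.
SacI sites (GAGCTC) start at positions 58, 96.
SacI cuts after base 5 of each site (before the last base), so after positions 62, 100.
Combined cut positions: 12, 62, 100, 136.
Linear molecule, 4 cuts → 5 fragments:
  1–12 → 12 bp
  13–62 → 50 bp
  63–100 → 38 bp
  101–136 → 36 bp
  137–146 → 10 bp
Sorted largest to smallest: 50, 38, 36, 12, 10 bp.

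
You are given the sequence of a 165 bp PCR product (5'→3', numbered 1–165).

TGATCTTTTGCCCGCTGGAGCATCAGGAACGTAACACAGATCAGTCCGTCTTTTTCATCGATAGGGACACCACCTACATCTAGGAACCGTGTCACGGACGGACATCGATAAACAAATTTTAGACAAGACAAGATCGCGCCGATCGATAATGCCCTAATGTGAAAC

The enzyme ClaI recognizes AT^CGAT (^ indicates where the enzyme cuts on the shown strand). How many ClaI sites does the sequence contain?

3

ATCGAT occurs starting at positions 57, 104, 142.
ClaI cuts at 3 sites.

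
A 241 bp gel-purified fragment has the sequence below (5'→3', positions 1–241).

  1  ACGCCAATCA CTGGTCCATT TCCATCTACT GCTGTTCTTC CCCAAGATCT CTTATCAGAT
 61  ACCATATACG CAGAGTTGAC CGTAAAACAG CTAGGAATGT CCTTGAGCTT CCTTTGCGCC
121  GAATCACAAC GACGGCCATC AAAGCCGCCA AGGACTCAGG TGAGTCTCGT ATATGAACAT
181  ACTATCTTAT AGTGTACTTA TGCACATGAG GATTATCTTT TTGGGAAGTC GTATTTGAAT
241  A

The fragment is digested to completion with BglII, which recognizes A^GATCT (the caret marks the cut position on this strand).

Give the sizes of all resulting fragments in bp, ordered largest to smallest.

196, 45 bp

The BglII site (AGATCT) starts at position 45.
BglII cuts after the first base of each site, so after position 45.
Linear molecule, 1 cut → 2 fragments:
  1–45 → 45 bp
  46–241 → 196 bp
Sorted largest to smallest: 196, 45 bp.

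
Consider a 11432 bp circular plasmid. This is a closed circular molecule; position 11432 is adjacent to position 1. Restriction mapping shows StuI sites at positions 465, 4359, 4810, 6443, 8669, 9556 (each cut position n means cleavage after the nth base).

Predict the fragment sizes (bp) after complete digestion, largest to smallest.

Circular molecule, 6 cuts → 6 fragments:
  4359 − 465 = 3894 bp
  4810 − 4359 = 451 bp
  6443 − 4810 = 1633 bp
  8669 − 6443 = 2226 bp
  9556 − 8669 = 887 bp
  wrap: 11432 − 9556 + 465 = 2341 bp
Sorted largest to smallest: 3894, 2341, 2226, 1633, 887, 451 bp.

3894, 2341, 2226, 1633, 887, 451 bp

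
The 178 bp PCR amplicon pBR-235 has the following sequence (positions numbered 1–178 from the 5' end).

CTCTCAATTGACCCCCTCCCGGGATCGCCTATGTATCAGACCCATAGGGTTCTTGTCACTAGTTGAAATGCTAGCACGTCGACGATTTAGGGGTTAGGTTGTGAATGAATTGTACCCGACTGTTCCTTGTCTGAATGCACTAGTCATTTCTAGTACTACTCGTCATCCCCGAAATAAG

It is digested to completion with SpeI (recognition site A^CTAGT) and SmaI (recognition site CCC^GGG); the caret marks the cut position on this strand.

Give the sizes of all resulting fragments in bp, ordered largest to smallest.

81, 39, 38, 20 bp

SpeI sites (ACTAGT) start at positions 58, 139.
SpeI cuts after the first base of each site, so after positions 58, 139.
The SmaI site (CCCGGG) starts at position 18.
SmaI cuts after base 3 of each site, so after position 20.
Combined cut positions: 20, 58, 139.
Linear molecule, 3 cuts → 4 fragments:
  1–20 → 20 bp
  21–58 → 38 bp
  59–139 → 81 bp
  140–178 → 39 bp
Sorted largest to smallest: 81, 39, 38, 20 bp.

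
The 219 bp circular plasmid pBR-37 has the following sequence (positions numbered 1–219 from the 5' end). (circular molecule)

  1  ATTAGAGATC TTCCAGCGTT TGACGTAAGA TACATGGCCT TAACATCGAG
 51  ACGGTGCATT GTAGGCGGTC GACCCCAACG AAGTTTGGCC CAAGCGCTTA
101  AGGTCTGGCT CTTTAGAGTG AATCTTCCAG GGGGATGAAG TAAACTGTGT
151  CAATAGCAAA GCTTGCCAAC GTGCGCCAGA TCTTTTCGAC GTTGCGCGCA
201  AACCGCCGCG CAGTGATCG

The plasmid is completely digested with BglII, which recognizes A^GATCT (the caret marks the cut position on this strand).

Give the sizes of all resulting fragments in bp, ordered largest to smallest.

172, 47 bp

BglII sites (AGATCT) start at positions 6, 178.
BglII cuts after the first base of each site, so after positions 6, 178.
Circular molecule, 2 cuts → 2 fragments:
  7–178 → 172 bp
  179–219 then 1–6 → 41 + 6 = 47 bp
Sorted largest to smallest: 172, 47 bp.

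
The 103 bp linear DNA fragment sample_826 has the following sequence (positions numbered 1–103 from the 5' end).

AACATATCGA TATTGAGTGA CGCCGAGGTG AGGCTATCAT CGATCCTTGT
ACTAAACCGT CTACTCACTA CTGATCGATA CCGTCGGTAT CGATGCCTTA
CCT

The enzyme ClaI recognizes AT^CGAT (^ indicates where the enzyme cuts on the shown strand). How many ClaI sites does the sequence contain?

4

ATCGAT occurs starting at positions 6, 39, 74, 89.
ClaI cuts at 4 sites.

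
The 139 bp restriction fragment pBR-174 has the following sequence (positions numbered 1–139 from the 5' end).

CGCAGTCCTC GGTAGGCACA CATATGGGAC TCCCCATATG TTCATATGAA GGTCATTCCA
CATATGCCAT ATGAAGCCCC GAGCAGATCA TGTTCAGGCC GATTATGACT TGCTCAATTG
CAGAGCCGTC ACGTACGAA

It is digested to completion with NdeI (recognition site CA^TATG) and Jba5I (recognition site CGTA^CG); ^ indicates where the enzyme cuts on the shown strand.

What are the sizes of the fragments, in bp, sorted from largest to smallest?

NdeI sites (CATATG) start at positions 21, 35, 43, 61, 68.
NdeI cuts after base 2 of each site, so after positions 22, 36, 44, 62, 69.
The Jba5I site (CGTACG) starts at position 132.
Jba5I cuts after base 4 of each site, so after position 135.
Combined cut positions: 22, 36, 44, 62, 69, 135.
Linear molecule, 6 cuts → 7 fragments:
  1–22 → 22 bp
  23–36 → 14 bp
  37–44 → 8 bp
  45–62 → 18 bp
  63–69 → 7 bp
  70–135 → 66 bp
  136–139 → 4 bp
Sorted largest to smallest: 66, 22, 18, 14, 8, 7, 4 bp.

66, 22, 18, 14, 8, 7, 4 bp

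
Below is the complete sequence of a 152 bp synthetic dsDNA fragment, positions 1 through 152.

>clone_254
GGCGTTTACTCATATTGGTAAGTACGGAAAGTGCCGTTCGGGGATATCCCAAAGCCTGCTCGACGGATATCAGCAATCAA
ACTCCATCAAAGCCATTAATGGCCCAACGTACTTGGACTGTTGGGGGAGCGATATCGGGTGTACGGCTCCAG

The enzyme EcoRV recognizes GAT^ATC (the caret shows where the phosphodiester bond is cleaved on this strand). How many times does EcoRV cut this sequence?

3

GATATC occurs starting at positions 43, 66, 131.
EcoRV cuts at 3 sites.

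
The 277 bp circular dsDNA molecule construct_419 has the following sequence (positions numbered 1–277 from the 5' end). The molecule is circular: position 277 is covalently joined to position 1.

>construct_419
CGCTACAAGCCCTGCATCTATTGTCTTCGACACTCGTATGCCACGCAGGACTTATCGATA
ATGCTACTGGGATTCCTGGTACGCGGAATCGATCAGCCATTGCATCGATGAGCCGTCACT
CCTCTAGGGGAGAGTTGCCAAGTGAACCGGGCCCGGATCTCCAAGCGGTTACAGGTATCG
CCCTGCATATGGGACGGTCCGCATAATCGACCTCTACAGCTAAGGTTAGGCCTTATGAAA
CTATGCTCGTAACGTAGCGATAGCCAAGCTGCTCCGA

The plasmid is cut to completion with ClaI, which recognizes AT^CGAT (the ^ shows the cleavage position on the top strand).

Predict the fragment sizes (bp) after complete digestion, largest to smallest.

227, 34, 16 bp

ClaI sites (ATCGAT) start at positions 54, 88, 104.
ClaI cuts after base 2 of each site, so after positions 55, 89, 105.
Circular molecule, 3 cuts → 3 fragments:
  56–89 → 34 bp
  90–105 → 16 bp
  106–277 then 1–55 → 172 + 55 = 227 bp
Sorted largest to smallest: 227, 34, 16 bp.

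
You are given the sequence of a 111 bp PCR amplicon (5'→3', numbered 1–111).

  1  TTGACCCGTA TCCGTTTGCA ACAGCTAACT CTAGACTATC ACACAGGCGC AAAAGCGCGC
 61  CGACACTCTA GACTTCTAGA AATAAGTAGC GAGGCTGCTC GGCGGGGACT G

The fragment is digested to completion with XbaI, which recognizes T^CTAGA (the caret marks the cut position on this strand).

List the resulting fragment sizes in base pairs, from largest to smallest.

37, 36, 30, 8 bp

XbaI sites (TCTAGA) start at positions 30, 67, 75.
XbaI cuts after the first base of each site, so after positions 30, 67, 75.
Linear molecule, 3 cuts → 4 fragments:
  1–30 → 30 bp
  31–67 → 37 bp
  68–75 → 8 bp
  76–111 → 36 bp
Sorted largest to smallest: 37, 36, 30, 8 bp.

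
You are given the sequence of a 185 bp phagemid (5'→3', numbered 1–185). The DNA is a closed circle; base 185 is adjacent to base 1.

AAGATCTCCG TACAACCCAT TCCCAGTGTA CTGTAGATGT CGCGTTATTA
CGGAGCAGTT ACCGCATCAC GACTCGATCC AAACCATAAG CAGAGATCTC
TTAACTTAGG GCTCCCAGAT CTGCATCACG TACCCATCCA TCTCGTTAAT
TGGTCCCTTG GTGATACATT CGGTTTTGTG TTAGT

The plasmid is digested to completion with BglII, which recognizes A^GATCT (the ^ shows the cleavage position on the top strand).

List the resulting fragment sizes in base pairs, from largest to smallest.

BglII sites (AGATCT) start at positions 2, 94, 117.
BglII cuts after the first base of each site, so after positions 2, 94, 117.
Circular molecule, 3 cuts → 3 fragments:
  3–94 → 92 bp
  95–117 → 23 bp
  118–185 then 1–2 → 68 + 2 = 70 bp
Sorted largest to smallest: 92, 70, 23 bp.

92, 70, 23 bp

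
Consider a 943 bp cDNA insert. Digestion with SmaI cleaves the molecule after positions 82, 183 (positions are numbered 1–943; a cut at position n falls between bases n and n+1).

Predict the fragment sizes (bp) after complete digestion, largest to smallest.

Linear molecule, 2 cuts → 3 fragments:
  82 − 0 = 82 bp
  183 − 82 = 101 bp
  943 − 183 = 760 bp
Sorted largest to smallest: 760, 101, 82 bp.

760, 101, 82 bp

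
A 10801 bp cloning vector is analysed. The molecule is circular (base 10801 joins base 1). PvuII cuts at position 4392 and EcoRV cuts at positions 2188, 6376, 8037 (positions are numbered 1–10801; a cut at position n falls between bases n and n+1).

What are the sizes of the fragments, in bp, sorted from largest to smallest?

4952, 2204, 1984, 1661 bp

Combined cut positions (sorted): 2188, 4392, 6376, 8037.
Circular molecule, 4 cuts → 4 fragments:
  4392 − 2188 = 2204 bp
  6376 − 4392 = 1984 bp
  8037 − 6376 = 1661 bp
  wrap: 10801 − 8037 + 2188 = 4952 bp
Sorted largest to smallest: 4952, 2204, 1984, 1661 bp.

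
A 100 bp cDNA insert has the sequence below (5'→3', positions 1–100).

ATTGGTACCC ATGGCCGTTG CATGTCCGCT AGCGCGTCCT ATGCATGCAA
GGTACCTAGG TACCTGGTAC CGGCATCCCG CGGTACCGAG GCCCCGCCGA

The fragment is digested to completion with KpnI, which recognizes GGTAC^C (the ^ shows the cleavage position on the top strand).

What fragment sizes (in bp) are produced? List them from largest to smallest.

47, 16, 14, 8, 8, 7 bp

KpnI sites (GGTACC) start at positions 4, 51, 59, 66, 82.
KpnI cuts after base 5 of each site (before the last base), so after positions 8, 55, 63, 70, 86.
Linear molecule, 5 cuts → 6 fragments:
  1–8 → 8 bp
  9–55 → 47 bp
  56–63 → 8 bp
  64–70 → 7 bp
  71–86 → 16 bp
  87–100 → 14 bp
Sorted largest to smallest: 47, 16, 14, 8, 8, 7 bp.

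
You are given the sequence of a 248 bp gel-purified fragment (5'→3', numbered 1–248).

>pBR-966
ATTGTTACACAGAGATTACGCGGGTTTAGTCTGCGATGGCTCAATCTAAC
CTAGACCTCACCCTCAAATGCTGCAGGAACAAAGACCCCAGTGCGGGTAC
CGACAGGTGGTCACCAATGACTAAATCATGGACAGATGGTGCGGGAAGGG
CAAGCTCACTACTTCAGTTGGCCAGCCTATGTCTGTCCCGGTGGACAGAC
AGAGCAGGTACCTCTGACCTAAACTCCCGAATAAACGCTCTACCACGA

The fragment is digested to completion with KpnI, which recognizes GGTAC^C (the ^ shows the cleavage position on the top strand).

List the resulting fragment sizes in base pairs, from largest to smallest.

111, 100, 37 bp

KpnI sites (GGTACC) start at positions 96, 207.
KpnI cuts after base 5 of each site (before the last base), so after positions 100, 211.
Linear molecule, 2 cuts → 3 fragments:
  1–100 → 100 bp
  101–211 → 111 bp
  212–248 → 37 bp
Sorted largest to smallest: 111, 100, 37 bp.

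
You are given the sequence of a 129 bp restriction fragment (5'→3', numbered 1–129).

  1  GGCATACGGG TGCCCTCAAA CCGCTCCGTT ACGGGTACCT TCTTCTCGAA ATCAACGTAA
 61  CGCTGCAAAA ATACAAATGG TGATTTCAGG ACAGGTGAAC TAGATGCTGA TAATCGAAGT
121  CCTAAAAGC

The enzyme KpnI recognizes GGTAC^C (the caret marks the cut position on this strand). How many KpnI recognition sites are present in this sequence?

GGTACC occurs starting at position 34.
KpnI cuts at 1 site.

1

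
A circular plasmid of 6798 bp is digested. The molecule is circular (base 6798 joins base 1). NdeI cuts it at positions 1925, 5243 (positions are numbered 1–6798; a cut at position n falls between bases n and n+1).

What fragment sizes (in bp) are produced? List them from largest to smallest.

Circular molecule, 2 cuts → 2 fragments:
  5243 − 1925 = 3318 bp
  wrap: 6798 − 5243 + 1925 = 3480 bp
Sorted largest to smallest: 3480, 3318 bp.

3480, 3318 bp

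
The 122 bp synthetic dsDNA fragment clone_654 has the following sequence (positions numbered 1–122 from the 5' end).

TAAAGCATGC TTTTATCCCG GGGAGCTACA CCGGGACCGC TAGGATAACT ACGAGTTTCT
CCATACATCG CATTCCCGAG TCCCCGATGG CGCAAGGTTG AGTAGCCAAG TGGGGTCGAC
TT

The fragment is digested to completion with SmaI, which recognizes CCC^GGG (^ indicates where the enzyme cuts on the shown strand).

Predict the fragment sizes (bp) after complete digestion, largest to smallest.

The SmaI site (CCCGGG) starts at position 17.
SmaI cuts after base 3 of each site, so after position 19.
Linear molecule, 1 cut → 2 fragments:
  1–19 → 19 bp
  20–122 → 103 bp
Sorted largest to smallest: 103, 19 bp.

103, 19 bp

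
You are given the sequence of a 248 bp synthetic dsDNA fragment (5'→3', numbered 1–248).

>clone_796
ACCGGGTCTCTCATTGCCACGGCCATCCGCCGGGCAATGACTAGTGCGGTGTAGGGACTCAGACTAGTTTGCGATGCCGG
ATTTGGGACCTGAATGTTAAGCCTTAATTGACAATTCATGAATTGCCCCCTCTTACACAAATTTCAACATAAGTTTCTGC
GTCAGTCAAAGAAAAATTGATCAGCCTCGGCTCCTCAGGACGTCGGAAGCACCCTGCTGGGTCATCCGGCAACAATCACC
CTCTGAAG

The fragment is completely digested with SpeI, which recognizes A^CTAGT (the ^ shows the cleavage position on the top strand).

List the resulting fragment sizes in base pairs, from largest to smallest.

185, 40, 23 bp

SpeI sites (ACTAGT) start at positions 40, 63.
SpeI cuts after the first base of each site, so after positions 40, 63.
Linear molecule, 2 cuts → 3 fragments:
  1–40 → 40 bp
  41–63 → 23 bp
  64–248 → 185 bp
Sorted largest to smallest: 185, 40, 23 bp.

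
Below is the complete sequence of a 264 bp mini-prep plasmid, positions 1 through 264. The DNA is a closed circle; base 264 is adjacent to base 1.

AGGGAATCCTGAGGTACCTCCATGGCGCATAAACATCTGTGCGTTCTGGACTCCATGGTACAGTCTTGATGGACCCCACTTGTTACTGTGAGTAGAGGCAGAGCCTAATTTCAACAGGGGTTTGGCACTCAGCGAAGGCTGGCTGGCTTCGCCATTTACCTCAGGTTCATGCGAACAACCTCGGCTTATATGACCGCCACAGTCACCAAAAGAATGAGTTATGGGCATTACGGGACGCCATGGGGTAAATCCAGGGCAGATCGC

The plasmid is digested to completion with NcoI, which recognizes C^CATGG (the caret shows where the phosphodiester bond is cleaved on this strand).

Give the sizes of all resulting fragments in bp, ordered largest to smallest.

NcoI sites (CCATGG) start at positions 20, 53, 238.
NcoI cuts after the first base of each site, so after positions 20, 53, 238.
Circular molecule, 3 cuts → 3 fragments:
  21–53 → 33 bp
  54–238 → 185 bp
  239–264 then 1–20 → 26 + 20 = 46 bp
Sorted largest to smallest: 185, 46, 33 bp.

185, 46, 33 bp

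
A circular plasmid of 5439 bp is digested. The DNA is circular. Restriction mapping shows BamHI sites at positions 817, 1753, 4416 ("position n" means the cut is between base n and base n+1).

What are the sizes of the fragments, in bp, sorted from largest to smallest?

Circular molecule, 3 cuts → 3 fragments:
  1753 − 817 = 936 bp
  4416 − 1753 = 2663 bp
  wrap: 5439 − 4416 + 817 = 1840 bp
Sorted largest to smallest: 2663, 1840, 936 bp.

2663, 1840, 936 bp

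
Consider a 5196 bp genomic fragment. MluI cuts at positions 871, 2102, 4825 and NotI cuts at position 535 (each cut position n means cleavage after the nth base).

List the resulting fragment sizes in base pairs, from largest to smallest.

Combined cut positions (sorted): 535, 871, 2102, 4825.
Linear molecule, 4 cuts → 5 fragments:
  535 − 0 = 535 bp
  871 − 535 = 336 bp
  2102 − 871 = 1231 bp
  4825 − 2102 = 2723 bp
  5196 − 4825 = 371 bp
Sorted largest to smallest: 2723, 1231, 535, 371, 336 bp.

2723, 1231, 535, 371, 336 bp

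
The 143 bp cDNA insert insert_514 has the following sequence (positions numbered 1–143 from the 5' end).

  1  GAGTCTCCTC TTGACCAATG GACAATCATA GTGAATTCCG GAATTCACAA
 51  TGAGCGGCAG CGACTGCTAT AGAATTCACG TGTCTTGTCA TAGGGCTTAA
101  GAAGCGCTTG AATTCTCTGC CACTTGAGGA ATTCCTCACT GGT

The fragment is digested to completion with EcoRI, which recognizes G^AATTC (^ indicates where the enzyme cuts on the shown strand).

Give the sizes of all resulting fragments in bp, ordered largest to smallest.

38, 33, 31, 19, 14, 8 bp

EcoRI sites (GAATTC) start at positions 33, 41, 72, 110, 129.
EcoRI cuts after the first base of each site, so after positions 33, 41, 72, 110, 129.
Linear molecule, 5 cuts → 6 fragments:
  1–33 → 33 bp
  34–41 → 8 bp
  42–72 → 31 bp
  73–110 → 38 bp
  111–129 → 19 bp
  130–143 → 14 bp
Sorted largest to smallest: 38, 33, 31, 19, 14, 8 bp.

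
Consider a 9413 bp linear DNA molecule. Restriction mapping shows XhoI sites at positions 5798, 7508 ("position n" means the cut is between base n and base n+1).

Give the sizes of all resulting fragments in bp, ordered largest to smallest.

5798, 1905, 1710 bp

Linear molecule, 2 cuts → 3 fragments:
  5798 − 0 = 5798 bp
  7508 − 5798 = 1710 bp
  9413 − 7508 = 1905 bp
Sorted largest to smallest: 5798, 1905, 1710 bp.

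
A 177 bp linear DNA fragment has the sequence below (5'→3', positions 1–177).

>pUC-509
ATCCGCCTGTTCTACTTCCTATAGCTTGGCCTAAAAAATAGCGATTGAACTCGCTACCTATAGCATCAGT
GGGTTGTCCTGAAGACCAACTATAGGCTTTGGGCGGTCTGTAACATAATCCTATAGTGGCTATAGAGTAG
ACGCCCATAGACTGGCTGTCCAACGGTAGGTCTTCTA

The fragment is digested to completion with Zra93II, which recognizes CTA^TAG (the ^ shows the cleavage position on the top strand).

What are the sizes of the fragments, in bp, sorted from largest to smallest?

Zra93II sites (CTATAG) start at positions 19, 58, 90, 121, 130.
Zra93II cuts after base 3 of each site, so after positions 21, 60, 92, 123, 132.
Linear molecule, 5 cuts → 6 fragments:
  1–21 → 21 bp
  22–60 → 39 bp
  61–92 → 32 bp
  93–123 → 31 bp
  124–132 → 9 bp
  133–177 → 45 bp
Sorted largest to smallest: 45, 39, 32, 31, 21, 9 bp.

45, 39, 32, 31, 21, 9 bp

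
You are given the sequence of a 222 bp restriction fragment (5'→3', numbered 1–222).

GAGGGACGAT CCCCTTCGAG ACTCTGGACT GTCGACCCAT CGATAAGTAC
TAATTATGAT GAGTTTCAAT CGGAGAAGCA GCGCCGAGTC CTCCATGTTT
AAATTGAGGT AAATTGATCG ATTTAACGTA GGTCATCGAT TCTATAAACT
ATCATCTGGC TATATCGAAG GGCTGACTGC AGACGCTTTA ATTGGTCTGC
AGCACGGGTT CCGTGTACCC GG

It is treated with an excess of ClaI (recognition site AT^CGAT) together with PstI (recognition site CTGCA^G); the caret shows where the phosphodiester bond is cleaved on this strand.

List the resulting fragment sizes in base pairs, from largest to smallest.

ClaI sites (ATCGAT) start at positions 39, 117, 135.
ClaI cuts after base 2 of each site, so after positions 40, 118, 136.
PstI sites (CTGCAG) start at positions 177, 197.
PstI cuts after base 5 of each site (before the last base), so after positions 181, 201.
Combined cut positions: 40, 118, 136, 181, 201.
Linear molecule, 5 cuts → 6 fragments:
  1–40 → 40 bp
  41–118 → 78 bp
  119–136 → 18 bp
  137–181 → 45 bp
  182–201 → 20 bp
  202–222 → 21 bp
Sorted largest to smallest: 78, 45, 40, 21, 20, 18 bp.

78, 45, 40, 21, 20, 18 bp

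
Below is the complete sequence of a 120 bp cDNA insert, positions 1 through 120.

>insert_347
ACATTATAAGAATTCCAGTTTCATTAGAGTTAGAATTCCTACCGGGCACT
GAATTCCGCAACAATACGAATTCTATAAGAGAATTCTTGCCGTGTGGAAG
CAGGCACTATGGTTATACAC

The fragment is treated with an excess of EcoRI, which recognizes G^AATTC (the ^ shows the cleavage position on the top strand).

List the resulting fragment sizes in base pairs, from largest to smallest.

39, 23, 18, 17, 13, 10 bp

EcoRI sites (GAATTC) start at positions 10, 33, 51, 68, 81.
EcoRI cuts after the first base of each site, so after positions 10, 33, 51, 68, 81.
Linear molecule, 5 cuts → 6 fragments:
  1–10 → 10 bp
  11–33 → 23 bp
  34–51 → 18 bp
  52–68 → 17 bp
  69–81 → 13 bp
  82–120 → 39 bp
Sorted largest to smallest: 39, 23, 18, 17, 13, 10 bp.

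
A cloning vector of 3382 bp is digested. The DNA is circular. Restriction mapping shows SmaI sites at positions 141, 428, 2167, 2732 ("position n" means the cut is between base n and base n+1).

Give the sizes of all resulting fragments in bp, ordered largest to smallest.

1739, 791, 565, 287 bp

Circular molecule, 4 cuts → 4 fragments:
  428 − 141 = 287 bp
  2167 − 428 = 1739 bp
  2732 − 2167 = 565 bp
  wrap: 3382 − 2732 + 141 = 791 bp
Sorted largest to smallest: 1739, 791, 565, 287 bp.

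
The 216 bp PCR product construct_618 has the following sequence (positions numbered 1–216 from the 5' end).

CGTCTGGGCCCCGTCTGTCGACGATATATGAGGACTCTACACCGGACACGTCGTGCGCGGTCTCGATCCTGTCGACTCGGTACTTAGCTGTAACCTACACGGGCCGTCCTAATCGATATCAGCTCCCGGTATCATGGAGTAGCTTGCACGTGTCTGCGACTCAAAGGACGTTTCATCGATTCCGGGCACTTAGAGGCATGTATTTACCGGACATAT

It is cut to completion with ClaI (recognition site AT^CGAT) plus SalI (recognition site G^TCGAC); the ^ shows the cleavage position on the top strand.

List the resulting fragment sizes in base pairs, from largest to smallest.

ClaI sites (ATCGAT) start at positions 112, 175.
ClaI cuts after base 2 of each site, so after positions 113, 176.
SalI sites (GTCGAC) start at positions 17, 71.
SalI cuts after the first base of each site, so after positions 17, 71.
Combined cut positions: 17, 71, 113, 176.
Linear molecule, 4 cuts → 5 fragments:
  1–17 → 17 bp
  18–71 → 54 bp
  72–113 → 42 bp
  114–176 → 63 bp
  177–216 → 40 bp
Sorted largest to smallest: 63, 54, 42, 40, 17 bp.

63, 54, 42, 40, 17 bp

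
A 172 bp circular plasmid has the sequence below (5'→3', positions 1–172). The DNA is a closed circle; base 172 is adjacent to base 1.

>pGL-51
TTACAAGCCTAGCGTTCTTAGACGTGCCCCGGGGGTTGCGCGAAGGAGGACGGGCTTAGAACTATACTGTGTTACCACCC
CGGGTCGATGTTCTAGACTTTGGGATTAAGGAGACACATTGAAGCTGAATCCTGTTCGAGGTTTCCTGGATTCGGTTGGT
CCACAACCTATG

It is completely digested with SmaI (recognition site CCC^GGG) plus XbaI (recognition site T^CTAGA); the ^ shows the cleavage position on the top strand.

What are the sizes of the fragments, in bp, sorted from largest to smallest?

110, 51, 11 bp

SmaI sites (CCCGGG) start at positions 28, 79.
SmaI cuts after base 3 of each site, so after positions 30, 81.
The XbaI site (TCTAGA) starts at position 92.
XbaI cuts after the first base of each site, so after position 92.
Combined cut positions: 30, 81, 92.
Circular molecule, 3 cuts → 3 fragments:
  31–81 → 51 bp
  82–92 → 11 bp
  93–172 then 1–30 → 80 + 30 = 110 bp
Sorted largest to smallest: 110, 51, 11 bp.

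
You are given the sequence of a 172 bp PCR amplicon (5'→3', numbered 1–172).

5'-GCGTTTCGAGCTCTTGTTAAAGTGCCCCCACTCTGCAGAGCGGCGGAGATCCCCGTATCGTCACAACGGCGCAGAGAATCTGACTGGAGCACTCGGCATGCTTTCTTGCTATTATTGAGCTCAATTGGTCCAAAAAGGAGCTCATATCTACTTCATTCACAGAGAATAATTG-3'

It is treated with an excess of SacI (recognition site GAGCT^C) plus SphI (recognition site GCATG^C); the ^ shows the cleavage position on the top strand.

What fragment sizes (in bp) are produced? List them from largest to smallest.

SacI sites (GAGCTC) start at positions 8, 117, 138.
SacI cuts after base 5 of each site (before the last base), so after positions 12, 121, 142.
The SphI site (GCATGC) starts at position 96.
SphI cuts after base 5 of each site (before the last base), so after position 100.
Combined cut positions: 12, 100, 121, 142.
Linear molecule, 4 cuts → 5 fragments:
  1–12 → 12 bp
  13–100 → 88 bp
  101–121 → 21 bp
  122–142 → 21 bp
  143–172 → 30 bp
Sorted largest to smallest: 88, 30, 21, 21, 12 bp.

88, 30, 21, 21, 12 bp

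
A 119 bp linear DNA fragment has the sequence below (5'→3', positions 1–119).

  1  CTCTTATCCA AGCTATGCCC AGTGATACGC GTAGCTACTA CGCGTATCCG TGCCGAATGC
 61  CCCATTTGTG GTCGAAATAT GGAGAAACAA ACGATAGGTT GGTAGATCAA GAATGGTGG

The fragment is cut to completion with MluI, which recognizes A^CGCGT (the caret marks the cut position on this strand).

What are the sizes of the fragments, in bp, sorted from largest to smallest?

79, 27, 13 bp

MluI sites (ACGCGT) start at positions 27, 40.
MluI cuts after the first base of each site, so after positions 27, 40.
Linear molecule, 2 cuts → 3 fragments:
  1–27 → 27 bp
  28–40 → 13 bp
  41–119 → 79 bp
Sorted largest to smallest: 79, 27, 13 bp.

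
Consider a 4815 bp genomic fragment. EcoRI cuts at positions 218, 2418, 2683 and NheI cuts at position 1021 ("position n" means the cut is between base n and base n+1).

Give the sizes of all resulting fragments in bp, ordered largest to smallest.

Combined cut positions (sorted): 218, 1021, 2418, 2683.
Linear molecule, 4 cuts → 5 fragments:
  218 − 0 = 218 bp
  1021 − 218 = 803 bp
  2418 − 1021 = 1397 bp
  2683 − 2418 = 265 bp
  4815 − 2683 = 2132 bp
Sorted largest to smallest: 2132, 1397, 803, 265, 218 bp.

2132, 1397, 803, 265, 218 bp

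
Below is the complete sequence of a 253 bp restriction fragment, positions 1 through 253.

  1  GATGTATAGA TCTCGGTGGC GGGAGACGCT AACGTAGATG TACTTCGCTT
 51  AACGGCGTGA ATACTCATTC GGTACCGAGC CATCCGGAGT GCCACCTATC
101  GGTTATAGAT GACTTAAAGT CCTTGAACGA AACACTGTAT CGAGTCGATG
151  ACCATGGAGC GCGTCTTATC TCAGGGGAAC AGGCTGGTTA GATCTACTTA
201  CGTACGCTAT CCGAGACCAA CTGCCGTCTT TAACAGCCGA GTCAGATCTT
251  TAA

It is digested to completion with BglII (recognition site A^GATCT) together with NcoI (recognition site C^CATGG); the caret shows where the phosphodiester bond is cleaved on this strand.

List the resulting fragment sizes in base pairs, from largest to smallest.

BglII sites (AGATCT) start at positions 8, 190, 244.
BglII cuts after the first base of each site, so after positions 8, 190, 244.
The NcoI site (CCATGG) starts at position 152.
NcoI cuts after the first base of each site, so after position 152.
Combined cut positions: 8, 152, 190, 244.
Linear molecule, 4 cuts → 5 fragments:
  1–8 → 8 bp
  9–152 → 144 bp
  153–190 → 38 bp
  191–244 → 54 bp
  245–253 → 9 bp
Sorted largest to smallest: 144, 54, 38, 9, 8 bp.

144, 54, 38, 9, 8 bp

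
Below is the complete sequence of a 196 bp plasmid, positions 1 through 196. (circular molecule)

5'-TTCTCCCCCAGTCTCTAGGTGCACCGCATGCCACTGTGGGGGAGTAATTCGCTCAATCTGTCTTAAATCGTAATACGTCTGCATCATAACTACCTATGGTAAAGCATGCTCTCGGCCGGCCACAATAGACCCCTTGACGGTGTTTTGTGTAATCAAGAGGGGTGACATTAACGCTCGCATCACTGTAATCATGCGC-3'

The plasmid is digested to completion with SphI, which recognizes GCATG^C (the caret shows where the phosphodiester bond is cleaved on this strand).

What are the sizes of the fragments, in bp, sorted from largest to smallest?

118, 78 bp

SphI sites (GCATGC) start at positions 26, 104.
SphI cuts after base 5 of each site (before the last base), so after positions 30, 108.
Circular molecule, 2 cuts → 2 fragments:
  31–108 → 78 bp
  109–196 then 1–30 → 88 + 30 = 118 bp
Sorted largest to smallest: 118, 78 bp.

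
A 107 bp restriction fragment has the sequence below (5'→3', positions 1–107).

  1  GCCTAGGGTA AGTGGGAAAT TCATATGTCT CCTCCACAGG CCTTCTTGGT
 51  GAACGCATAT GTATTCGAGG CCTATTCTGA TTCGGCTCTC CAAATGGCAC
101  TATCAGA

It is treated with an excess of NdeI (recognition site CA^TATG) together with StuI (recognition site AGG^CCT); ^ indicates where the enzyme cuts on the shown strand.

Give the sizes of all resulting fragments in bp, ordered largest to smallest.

37, 23, 17, 17, 13 bp

NdeI sites (CATATG) start at positions 22, 56.
NdeI cuts after base 2 of each site, so after positions 23, 57.
StuI sites (AGGCCT) start at positions 38, 68.
StuI cuts after base 3 of each site, so after positions 40, 70.
Combined cut positions: 23, 40, 57, 70.
Linear molecule, 4 cuts → 5 fragments:
  1–23 → 23 bp
  24–40 → 17 bp
  41–57 → 17 bp
  58–70 → 13 bp
  71–107 → 37 bp
Sorted largest to smallest: 37, 23, 17, 17, 13 bp.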